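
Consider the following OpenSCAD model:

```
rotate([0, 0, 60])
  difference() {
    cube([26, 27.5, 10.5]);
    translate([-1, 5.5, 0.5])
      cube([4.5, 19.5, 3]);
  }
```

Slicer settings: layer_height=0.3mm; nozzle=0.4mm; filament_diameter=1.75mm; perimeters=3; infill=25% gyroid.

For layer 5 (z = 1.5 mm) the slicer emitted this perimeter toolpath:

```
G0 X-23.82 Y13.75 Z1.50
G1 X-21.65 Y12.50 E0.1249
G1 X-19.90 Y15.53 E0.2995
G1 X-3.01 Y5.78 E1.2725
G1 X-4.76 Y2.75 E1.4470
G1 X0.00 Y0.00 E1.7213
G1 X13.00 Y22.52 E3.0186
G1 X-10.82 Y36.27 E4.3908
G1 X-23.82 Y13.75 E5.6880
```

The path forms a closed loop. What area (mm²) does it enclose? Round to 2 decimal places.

Apply the shoelace formula to the sequence of (X, Y) vertices; enclosed area = 646.89 mm².

646.89 mm²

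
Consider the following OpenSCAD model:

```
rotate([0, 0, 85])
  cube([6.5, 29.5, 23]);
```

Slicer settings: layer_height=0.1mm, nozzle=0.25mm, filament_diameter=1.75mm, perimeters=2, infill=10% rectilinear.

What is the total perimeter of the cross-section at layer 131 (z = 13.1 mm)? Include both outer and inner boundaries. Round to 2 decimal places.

72.00 mm

At z = 13.1 mm: the cube (footprint 6.5×29.5) is included at this height (perimeter 72.00 mm); (whole slice rotated 85° about Z — lengths, areas and connectivity unchanged). Overall, the cross-section is a single solid region. Total boundary length (outer) = 72.00 mm.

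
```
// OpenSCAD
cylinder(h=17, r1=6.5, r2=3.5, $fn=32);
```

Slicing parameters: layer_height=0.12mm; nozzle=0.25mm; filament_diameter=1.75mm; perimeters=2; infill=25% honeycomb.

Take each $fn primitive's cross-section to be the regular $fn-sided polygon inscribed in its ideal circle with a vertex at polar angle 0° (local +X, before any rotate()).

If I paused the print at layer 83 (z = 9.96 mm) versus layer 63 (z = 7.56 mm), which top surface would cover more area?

layer 63 (z = 7.56 mm)

Layer 83 (z = 9.96): the cone contributes a regular 32-gon of circumradius 4.742 (interpolated between r1=6.5 and r2=3.5 at t=0.586) (area = (32/2)·4.742²·sin(360°/32) = 70.20 mm²). So its area = 70.20 mm². Layer 63 (z = 7.56): the cone: at t=0.445 of its height the radius interpolates to r₁+(r₂−r₁)t = 5.166, giving a regular 32-gon of that circumradius (area = (32/2)·5.166²·sin(360°/32) = 83.30 mm²). So its area = 83.30 mm². Layer 63 is larger (83.30 vs 70.20 mm²).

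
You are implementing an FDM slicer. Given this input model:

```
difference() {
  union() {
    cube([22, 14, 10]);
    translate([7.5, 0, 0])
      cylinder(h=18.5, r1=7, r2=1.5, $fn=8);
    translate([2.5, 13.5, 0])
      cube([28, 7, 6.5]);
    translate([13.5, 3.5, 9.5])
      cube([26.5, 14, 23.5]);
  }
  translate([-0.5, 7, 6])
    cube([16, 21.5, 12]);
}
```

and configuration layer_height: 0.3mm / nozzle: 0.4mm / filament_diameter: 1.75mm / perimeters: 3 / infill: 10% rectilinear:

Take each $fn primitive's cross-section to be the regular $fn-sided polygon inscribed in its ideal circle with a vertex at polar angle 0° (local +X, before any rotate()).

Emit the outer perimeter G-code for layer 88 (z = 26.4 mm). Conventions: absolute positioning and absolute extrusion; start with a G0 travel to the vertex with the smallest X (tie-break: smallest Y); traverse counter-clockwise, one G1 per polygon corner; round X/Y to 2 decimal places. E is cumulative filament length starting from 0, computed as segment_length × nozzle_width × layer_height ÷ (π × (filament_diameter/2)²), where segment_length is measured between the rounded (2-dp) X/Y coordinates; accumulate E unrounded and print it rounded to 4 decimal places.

G0 X13.50 Y3.50 Z26.40
G1 X40.00 Y3.50 E1.3221
G1 X40.00 Y17.50 E2.0206
G1 X13.50 Y17.50 E3.3426
G1 X13.50 Y3.50 E4.0411

At z = 26.4 mm: the cube is absent (z outside [0, 10]); the cone at (7.5, 0) is absent (z outside [0, 18.5]); the cube at (2.5, 13.5) is not intersected at this z (z outside [0, 6.5]); the cube at (13.5, 3.5) (footprint 26.5×14) is included at this height; Merging all regions: only the 26.5×14 cube at (13.5, 3.5) is present, so the union is just that shape — 1 connected region; the cube at (-0.5, 7) is absent (z outside [6, 18]); After the difference (first − rest): none of the subtracted shapes is present at this height, so that combined region is unchanged — 1 connected region. The outline is a single polygon with 4 vertices. Extrusion per mm of travel: 0.4 × 0.3 / (π × 0.875²) = 0.049890. Accumulating E over each segment gives final E = 4.0411.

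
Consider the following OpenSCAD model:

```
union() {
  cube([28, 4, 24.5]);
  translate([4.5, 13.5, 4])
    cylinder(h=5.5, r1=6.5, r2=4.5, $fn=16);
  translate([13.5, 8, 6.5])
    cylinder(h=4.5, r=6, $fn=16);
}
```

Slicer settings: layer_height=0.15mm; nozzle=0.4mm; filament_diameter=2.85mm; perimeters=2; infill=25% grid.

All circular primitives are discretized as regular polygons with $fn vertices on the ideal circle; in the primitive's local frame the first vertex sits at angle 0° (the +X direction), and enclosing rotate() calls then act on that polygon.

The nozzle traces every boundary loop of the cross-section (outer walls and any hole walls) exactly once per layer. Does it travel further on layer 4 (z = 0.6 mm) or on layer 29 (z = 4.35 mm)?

Layer 4 (z = 0.6): the 28×4 cube contributes its full rectangle (perimeter 64.00 mm); the cone at (4.5, 13.5) is not intersected at this z (z outside [4, 9.5]); the cylinder at (13.5, 8) is absent (z outside [6.5, 11]); Taking the union: only the 28×4 cube is present, so the union is just that shape — boundary = 64.00 mm. So its perimeter = 64.00 mm. Layer 29 (z = 4.35): the cube (footprint 28×4) is included at this height (perimeter 64.00 mm); the cone at (4.5, 13.5) (r1=6.5→r2=4.5) has section circumradius 6.373 here — a regular 16-gon (perimeter = 2·16·6.373·sin(180°/16) = 39.78 mm); the cylinder at (13.5, 8) is not intersected at this z (z outside [6.5, 11]); Combining (union): the 2 present regions are separate (no shared area or edge), so areas and boundary lengths simply add and each stays a separate island — boundary = 103.78 mm. So its perimeter = 103.78 mm. Layer 29 is larger (103.78 vs 64.00 mm).

layer 29 (z = 4.35 mm)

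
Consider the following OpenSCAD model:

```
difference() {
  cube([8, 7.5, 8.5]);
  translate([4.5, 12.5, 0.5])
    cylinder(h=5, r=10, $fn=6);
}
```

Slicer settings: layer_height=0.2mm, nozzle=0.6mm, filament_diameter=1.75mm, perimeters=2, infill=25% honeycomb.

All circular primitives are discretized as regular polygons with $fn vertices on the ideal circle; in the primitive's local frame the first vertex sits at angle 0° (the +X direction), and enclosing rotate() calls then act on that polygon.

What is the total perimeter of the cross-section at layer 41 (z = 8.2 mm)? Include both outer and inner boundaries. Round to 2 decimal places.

31.00 mm

At z = 8.2 mm: the cube (footprint 8×7.5) is included at this height (perimeter 31.00 mm); the cylinder at (4.5, 12.5) is absent (z outside [0.5, 5.5]); After the difference (first − rest): none of the subtracted shapes is present at this height, so the 8×7.5 cube is unchanged — boundary = 31.00 mm. Overall, the cross-section is a single solid region. Total boundary length (outer) = 31.00 mm.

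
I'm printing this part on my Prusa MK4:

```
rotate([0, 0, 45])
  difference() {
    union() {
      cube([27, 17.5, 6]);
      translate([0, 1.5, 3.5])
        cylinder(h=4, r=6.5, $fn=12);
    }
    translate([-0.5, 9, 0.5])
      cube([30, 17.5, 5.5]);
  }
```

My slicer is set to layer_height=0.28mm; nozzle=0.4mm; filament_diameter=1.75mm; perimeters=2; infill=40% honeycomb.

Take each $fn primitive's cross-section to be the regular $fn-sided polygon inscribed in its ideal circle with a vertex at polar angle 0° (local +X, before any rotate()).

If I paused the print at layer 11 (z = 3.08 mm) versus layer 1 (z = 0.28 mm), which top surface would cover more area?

Layer 11 (z = 3.08): the cube is present — its section is the full 27×17.5 rectangle (area 472.50 mm²); the cylinder at (0, 1.5) is absent (z outside [3.5, 7.5]); Merging all regions: only the 27×17.5 cube is present, so the union is just that shape — area = 472.50 mm²; the cube at (-0.5, 9) (footprint 30×17.5) is included at this height (area 525.00 mm²); After the difference (first − rest): starting from the result so far (472.50 mm²), the 30×17.5 cube at (-0.5, 9) partially overlaps it — only the 229.50 mm² overlap (of its 525.00 mm²) is removed, clipping the outline — area = 243.00 mm²; (rotated 45° about Z; rotation is an isometry so areas/perimeters/island counts are preserved). So its area = 243.00 mm². Layer 1 (z = 0.28): the cube (footprint 27×17.5) is included at this height (area 472.50 mm²); the cylinder at (0, 1.5) does not reach this height (z outside [3.5, 7.5]); Merging all regions: only the 27×17.5 cube is present, so the union is just that shape — area = 472.50 mm²; the cube at (-0.5, 9) is not intersected at this z (z outside [0.5, 6]); Taking the first minus the rest: none of the subtracted shapes is present at this height, so that combined region is unchanged — area = 472.50 mm²; (whole slice rotated 45° about Z — lengths, areas and connectivity unchanged). So its area = 472.50 mm². Layer 1 is larger (472.50 vs 243.00 mm²).

layer 1 (z = 0.28 mm)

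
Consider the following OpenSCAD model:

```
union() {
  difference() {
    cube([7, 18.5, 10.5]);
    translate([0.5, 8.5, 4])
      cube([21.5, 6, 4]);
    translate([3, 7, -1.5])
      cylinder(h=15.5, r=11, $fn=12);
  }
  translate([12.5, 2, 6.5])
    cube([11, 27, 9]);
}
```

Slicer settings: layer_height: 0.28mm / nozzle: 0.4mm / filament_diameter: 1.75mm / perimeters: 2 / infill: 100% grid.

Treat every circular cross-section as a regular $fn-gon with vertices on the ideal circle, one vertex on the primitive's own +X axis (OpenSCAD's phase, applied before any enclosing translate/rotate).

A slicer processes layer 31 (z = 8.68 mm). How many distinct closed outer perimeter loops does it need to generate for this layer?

At z = 8.68 mm: the cube is present — its section is the full 7×18.5 rectangle; the cube at (0.5, 8.5) is absent (z outside [4, 8]); the cylinder at (3, 7): section is a regular 12-gon, circumradius r=11; Taking the first minus the rest: starting from the 7×18.5 cube, the r=11 cylinder at (3, 7) partially overlaps it — only the 122.65 mm² overlap (of its 363.00 mm²) is removed, clipping the outline — 1 connected region; the 11×27 cube at (12.5, 2) contributes its full rectangle; Merging all regions: the 2 present regions are separate (no shared area or edge), so areas and boundary lengths simply add and each stays a separate island — 2 connected regions. The result has 2 disconnected regions.

2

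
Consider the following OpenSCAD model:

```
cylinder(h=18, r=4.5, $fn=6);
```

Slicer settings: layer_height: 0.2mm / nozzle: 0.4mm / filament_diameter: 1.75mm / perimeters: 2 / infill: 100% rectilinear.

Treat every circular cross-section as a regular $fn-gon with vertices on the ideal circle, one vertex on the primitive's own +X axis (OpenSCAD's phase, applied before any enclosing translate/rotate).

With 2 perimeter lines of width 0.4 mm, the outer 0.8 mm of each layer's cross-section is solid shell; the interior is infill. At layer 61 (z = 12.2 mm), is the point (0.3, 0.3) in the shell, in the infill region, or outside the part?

At z = 12.2 mm: the cylinder: section is a regular 6-gon, circumradius r=4.5. Overall, the cross-section is a single solid region. The nearest boundary edge runs (4.50, 0.00)→(2.25, 3.90); distance from the point to it = 3.49 mm. The point is inside the cross-section and 3.49 mm from the nearest boundary — more than the 0.8 mm shell width (2 × 0.4), so it's in the infill interior.

infill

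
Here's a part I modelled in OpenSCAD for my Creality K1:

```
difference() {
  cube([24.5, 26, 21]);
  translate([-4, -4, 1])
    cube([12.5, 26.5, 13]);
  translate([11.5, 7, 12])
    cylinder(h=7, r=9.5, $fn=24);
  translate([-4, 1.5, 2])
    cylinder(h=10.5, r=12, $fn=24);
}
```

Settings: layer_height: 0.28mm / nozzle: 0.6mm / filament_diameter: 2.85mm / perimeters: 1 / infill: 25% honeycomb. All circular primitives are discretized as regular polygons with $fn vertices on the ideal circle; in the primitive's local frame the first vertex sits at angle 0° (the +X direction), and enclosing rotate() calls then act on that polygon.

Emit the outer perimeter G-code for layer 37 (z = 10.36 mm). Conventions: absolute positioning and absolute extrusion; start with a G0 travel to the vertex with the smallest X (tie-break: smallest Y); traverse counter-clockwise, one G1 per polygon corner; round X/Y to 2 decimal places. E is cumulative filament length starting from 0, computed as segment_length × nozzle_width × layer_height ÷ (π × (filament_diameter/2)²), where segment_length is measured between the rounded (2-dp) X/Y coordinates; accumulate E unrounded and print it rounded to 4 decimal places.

At z = 10.36 mm: the 24.5×26 cube contributes its full rectangle; the 12.5×26.5 cube at (-4, -4) contributes its full rectangle; the cylinder at (11.5, 7) does not reach this height (z outside [12, 19]); the r=12 cylinder at (-4, 1.5) contributes a regular 24-gon of circumradius 12; After the difference (first − rest): starting from the 24.5×26 cube, the 12.5×26.5 cube at (-4, -4) partially overlaps it — only the 191.25 mm² overlap (of its 331.25 mm²) is removed, clipping the outline; the r=12 cylinder at (-4, 1.5) misses the remaining region (no effect) — 1 connected region. The outline is a single polygon with 6 vertices. Extrusion per mm of travel: 0.6 × 0.28 / (π × 1.425²) = 0.026335. Accumulating E over each segment gives final E = 2.6598.

G0 X0.00 Y22.50 Z10.36
G1 X8.50 Y22.50 E0.2238
G1 X8.50 Y0.00 E0.8164
G1 X24.50 Y0.00 E1.2377
G1 X24.50 Y26.00 E1.9224
G1 X0.00 Y26.00 E2.5676
G1 X0.00 Y22.50 E2.6598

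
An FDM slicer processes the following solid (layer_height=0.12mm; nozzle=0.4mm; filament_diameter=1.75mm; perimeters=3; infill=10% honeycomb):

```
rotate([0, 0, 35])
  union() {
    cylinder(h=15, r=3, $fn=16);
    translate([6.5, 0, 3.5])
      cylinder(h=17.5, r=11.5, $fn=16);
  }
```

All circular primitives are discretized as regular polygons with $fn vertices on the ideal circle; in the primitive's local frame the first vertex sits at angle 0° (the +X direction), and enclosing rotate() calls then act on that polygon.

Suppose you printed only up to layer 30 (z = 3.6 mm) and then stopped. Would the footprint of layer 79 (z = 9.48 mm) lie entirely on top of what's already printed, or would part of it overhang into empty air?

Compare the two slices. At z = 3.6: the r=3 cylinder gives a regular 16-gon of circumradius 3 (constant along its height) (area = (16/2)·3.000²·sin(360°/16) = 27.55 mm²); the r=11.5 cylinder at (6.5, 0) gives a regular 16-gon of circumradius 11.5 (constant along its height) (area = (16/2)·11.500²·sin(360°/16) = 404.88 mm²); Merging all regions: the r=3 cylinder lies entirely inside the r=11.5 cylinder at (6.5, 0), so the union is just the r=11.5 cylinder at (6.5, 0) — area = 404.88 mm²; (whole slice rotated 35° about Z — lengths, areas and connectivity unchanged). At z = 9.48: the r=3 cylinder gives a regular 16-gon of circumradius 3 (constant along its height) (area = (16/2)·3.000²·sin(360°/16) = 27.55 mm²); the r=11.5 cylinder at (6.5, 0) contributes a regular 16-gon of circumradius 11.5 (area = (16/2)·11.500²·sin(360°/16) = 404.88 mm²); Taking the union: the r=3 cylinder lies entirely inside the r=11.5 cylinder at (6.5, 0), so the union is just the r=11.5 cylinder at (6.5, 0) — area = 404.88 mm²; (whole slice rotated 35° about Z — lengths, areas and connectivity unchanged). Checking containment: the cross-section at z = 9.48 is a subset of the cross-section at z = 3.6.

entirely on top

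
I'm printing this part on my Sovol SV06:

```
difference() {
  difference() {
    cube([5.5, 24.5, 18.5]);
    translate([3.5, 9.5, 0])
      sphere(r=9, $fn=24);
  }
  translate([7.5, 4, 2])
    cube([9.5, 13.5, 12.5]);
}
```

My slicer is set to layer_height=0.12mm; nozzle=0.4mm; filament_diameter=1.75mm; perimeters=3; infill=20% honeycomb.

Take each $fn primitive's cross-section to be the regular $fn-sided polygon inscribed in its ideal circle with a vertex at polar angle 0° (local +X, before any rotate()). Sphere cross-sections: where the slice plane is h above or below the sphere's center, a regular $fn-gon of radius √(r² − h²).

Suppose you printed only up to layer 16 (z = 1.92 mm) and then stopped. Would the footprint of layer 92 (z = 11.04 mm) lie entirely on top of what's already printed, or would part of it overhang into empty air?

part overhangs

Compare the two slices. At z = 1.92: the cube (footprint 5.5×24.5) is included at this height (area 134.75 mm²); the r=9 sphere at (3.5, 9.5) contributes a regular 24-gon of circumradius √(9²−1.92²) = 8.793 (area = (24/2)·8.793²·sin(360°/24) = 240.12 mm²); Taking the first minus the rest: starting from the 5.5×24.5 cube (134.75 mm²), the r=9 sphere at (3.5, 9.5) partially overlaps it — only the 94.16 mm² overlap (of its 240.12 mm²) is removed, clipping the outline — area = 40.59 mm²; the cube at (7.5, 4) does not reach this height (z outside [2, 14.5]); After the difference (first − rest): none of the subtracted shapes is present at this height, so the result so far is unchanged — area = 40.59 mm². At z = 11.04: the cube (footprint 5.5×24.5) is included at this height (area 134.75 mm²); the sphere at (3.5, 9.5) does not reach this height (|z−center|=11.040 > r=9); After the difference (first − rest): none of the subtracted shapes is present at this height, so the 5.5×24.5 cube is unchanged — area = 134.75 mm²; the 9.5×13.5 cube at (7.5, 4) contributes its full rectangle (area 128.25 mm²); Subtracting the remaining from the first: starting from the result so far (134.75 mm²), the 9.5×13.5 cube at (7.5, 4) misses the remaining region (no effect) — area = 134.75 mm². Checking containment: at z = 11.04 the cross-section extends beyond the z = 1.92 cross-section by about 94.16 mm².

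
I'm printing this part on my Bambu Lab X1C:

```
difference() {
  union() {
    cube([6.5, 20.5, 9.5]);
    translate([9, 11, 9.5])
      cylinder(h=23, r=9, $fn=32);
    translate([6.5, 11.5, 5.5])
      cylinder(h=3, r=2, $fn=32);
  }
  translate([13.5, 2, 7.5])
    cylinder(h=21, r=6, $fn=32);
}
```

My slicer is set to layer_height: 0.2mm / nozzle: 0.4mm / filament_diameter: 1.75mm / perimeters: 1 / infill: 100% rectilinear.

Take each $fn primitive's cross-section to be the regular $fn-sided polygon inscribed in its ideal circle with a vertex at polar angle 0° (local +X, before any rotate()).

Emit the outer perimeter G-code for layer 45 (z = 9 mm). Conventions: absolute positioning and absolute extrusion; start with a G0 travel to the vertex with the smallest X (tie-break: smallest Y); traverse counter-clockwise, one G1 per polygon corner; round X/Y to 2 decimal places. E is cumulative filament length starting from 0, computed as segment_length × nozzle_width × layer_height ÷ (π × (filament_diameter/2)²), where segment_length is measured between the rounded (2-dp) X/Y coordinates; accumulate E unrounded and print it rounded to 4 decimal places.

G0 X0.00 Y0.00 Z9.00
G1 X6.50 Y0.00 E0.2162
G1 X6.50 Y20.50 E0.8980
G1 X0.00 Y20.50 E1.1142
G1 X0.00 Y0.00 E1.7960

At z = 9 mm: the cube is present — its section is the full 6.5×20.5 rectangle; the cylinder at (9, 11) is not intersected at this z (z outside [9.5, 32.5]); the cylinder at (6.5, 11.5) does not reach this height (z outside [5.5, 8.5]); Merging all regions: only the 6.5×20.5 cube is present, so the union is just that shape — 1 connected region; the cylinder at (13.5, 2): section is a regular 32-gon, circumradius r=6; Subtracting the remaining from the first: starting from that combined region, the r=6 cylinder at (13.5, 2) misses the remaining region (no effect) — 1 connected region. The outline is a single polygon with 4 vertices. Extrusion per mm of travel: 0.4 × 0.2 / (π × 0.875²) = 0.033260. Accumulating E over each segment gives final E = 1.7960.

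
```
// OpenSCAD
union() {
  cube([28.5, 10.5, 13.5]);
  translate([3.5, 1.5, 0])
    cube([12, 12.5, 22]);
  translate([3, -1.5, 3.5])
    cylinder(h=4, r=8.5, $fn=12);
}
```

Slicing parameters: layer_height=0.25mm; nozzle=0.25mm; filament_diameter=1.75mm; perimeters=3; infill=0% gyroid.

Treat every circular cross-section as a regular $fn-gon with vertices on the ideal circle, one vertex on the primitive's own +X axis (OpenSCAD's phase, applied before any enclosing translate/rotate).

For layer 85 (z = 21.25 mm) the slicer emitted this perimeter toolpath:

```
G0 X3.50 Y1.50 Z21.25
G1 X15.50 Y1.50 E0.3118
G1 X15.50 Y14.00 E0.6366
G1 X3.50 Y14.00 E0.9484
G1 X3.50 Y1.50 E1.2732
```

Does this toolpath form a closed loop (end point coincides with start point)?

Start point (G0): (3.50, 1.50). End point (last G1): the path returns to the start — closed.

yes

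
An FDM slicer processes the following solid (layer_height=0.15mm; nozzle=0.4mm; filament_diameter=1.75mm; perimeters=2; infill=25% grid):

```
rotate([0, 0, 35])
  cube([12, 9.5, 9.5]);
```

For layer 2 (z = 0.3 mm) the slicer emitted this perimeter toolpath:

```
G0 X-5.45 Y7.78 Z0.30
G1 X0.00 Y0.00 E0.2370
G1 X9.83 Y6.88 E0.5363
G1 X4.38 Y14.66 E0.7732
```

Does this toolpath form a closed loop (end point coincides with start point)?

Start point (G0): (-5.45, 7.78). End point (last G1): the path does not return to the start — open.

no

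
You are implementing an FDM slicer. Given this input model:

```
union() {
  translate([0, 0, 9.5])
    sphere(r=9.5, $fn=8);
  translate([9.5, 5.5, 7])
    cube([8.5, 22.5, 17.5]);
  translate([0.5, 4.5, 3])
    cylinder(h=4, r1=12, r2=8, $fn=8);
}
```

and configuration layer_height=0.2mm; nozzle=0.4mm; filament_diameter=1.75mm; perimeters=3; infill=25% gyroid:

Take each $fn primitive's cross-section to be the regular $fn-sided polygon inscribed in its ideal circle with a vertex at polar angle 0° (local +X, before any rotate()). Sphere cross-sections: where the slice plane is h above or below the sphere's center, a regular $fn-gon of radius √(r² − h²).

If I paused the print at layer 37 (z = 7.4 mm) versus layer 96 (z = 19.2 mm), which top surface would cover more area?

Layer 37 (z = 7.4): the sphere: section is a regular 8-gon, circumradius = √(r²−h²) = √(9.5²−2.1²) = 9.265 (area = (8/2)·9.265²·sin(360°/8) = 242.79 mm²); the cube at (9.5, 5.5) is present — its section is the full 8.5×22.5 rectangle (area 191.25 mm²); the cone at (0.5, 4.5) is not intersected at this z (z outside [3, 7]); Combining (union): the 2 present regions are separate (no shared area or edge), so areas and boundary lengths simply add and each stays a separate island — area = 434.04 mm². So its area = 434.04 mm². Layer 96 (z = 19.2): the sphere is not intersected at this z (|z−center|=9.700 > r=9.5); the cube at (9.5, 5.5) (footprint 8.5×22.5) is included at this height (area 191.25 mm²); the cone at (0.5, 4.5) is absent (z outside [3, 7]); Taking the union: only the 8.5×22.5 cube at (9.5, 5.5) is present, so the union is just that shape — area = 191.25 mm². So its area = 191.25 mm². Layer 37 is larger (434.04 vs 191.25 mm²).

layer 37 (z = 7.4 mm)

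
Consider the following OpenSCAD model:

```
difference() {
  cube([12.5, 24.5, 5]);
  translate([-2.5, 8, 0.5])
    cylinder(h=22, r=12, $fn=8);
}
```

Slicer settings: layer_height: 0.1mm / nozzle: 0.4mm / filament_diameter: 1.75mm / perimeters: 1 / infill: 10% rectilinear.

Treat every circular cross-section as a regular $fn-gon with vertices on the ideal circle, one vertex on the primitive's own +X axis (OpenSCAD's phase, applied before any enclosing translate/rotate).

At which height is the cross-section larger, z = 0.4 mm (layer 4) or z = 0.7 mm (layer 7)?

Layer 4 (z = 0.4): the cube is present — its section is the full 12.5×24.5 rectangle (area 306.25 mm²); the cylinder at (-2.5, 8) is not intersected at this z (z outside [0.5, 22.5]); Subtracting the remaining from the first: none of the subtracted shapes is present at this height, so the 12.5×24.5 cube is unchanged — area = 306.25 mm². So its area = 306.25 mm². Layer 7 (z = 0.7): the 12.5×24.5 cube contributes its full rectangle (area 306.25 mm²); the r=12 cylinder at (-2.5, 8) gives a regular 8-gon of circumradius 12 (constant along its height) (area = (8/2)·12.000²·sin(360°/8) = 407.29 mm²); Taking the first minus the rest: starting from the 12.5×24.5 cube (306.25 mm²), the r=12 cylinder at (-2.5, 8) partially overlaps it — only the 135.86 mm² overlap (of its 407.29 mm²) is removed, clipping the outline — area = 170.39 mm². So its area = 170.39 mm². Layer 4 is larger (306.25 vs 170.39 mm²).

layer 4 (z = 0.4 mm)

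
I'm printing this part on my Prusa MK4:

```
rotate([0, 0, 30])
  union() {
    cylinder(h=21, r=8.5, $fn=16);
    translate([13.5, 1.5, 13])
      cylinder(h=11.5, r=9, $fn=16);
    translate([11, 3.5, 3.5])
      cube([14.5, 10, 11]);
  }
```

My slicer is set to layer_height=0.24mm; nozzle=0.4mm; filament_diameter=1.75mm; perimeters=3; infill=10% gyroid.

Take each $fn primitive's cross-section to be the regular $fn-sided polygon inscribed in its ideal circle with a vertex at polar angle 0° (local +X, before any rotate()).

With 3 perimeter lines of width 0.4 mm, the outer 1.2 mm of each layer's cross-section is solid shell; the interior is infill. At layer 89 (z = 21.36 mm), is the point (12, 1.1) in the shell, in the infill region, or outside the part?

infill

At z = 21.36 mm: the cylinder is absent (z outside [0, 21]); the r=9 cylinder at (13.5, 1.5) gives a regular 16-gon of circumradius 9 (constant along its height); the cube at (11, 3.5) does not reach this height (z outside [3.5, 14.5]); Combining (union): only the r=9 cylinder at (13.5, 1.5) is present, so the union is just that shape — 1 connected region; (rotated 30° about Z; rotation is an isometry so areas/perimeters/island counts are preserved). Overall, the cross-section is a single solid region. Undo the 30° rotation: the query point maps to (10.942, -5.047) in the un-rotated model frame. The nearest boundary edge runs (10.06, -6.81)→(13.50, -7.50); distance from the point to it = 1.91 mm. The point is inside the cross-section and 1.91 mm from the nearest boundary — more than the 1.2 mm shell width (3 × 0.4), so it's in the infill interior.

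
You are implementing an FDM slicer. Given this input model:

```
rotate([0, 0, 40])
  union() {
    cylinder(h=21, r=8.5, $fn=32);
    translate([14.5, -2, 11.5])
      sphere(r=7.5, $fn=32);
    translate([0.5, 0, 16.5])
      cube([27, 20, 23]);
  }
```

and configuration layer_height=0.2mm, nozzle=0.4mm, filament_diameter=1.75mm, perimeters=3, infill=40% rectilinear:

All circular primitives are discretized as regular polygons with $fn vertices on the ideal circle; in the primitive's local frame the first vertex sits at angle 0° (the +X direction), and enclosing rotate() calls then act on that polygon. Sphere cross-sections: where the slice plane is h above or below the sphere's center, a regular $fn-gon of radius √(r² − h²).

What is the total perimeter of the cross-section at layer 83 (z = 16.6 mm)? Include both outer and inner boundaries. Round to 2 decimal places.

129.16 mm

At z = 16.6 mm: the r=8.5 cylinder gives a regular 32-gon of circumradius 8.5 (constant along its height) (perimeter = 2·32·8.500·sin(180°/32) = 53.32 mm); the sphere at (14.5, -2): section is a regular 32-gon, circumradius = √(r²−h²) = √(7.5²−5.1²) = 5.499 (perimeter = 2·32·5.499·sin(180°/32) = 34.50 mm); the cube at (0.5, 0) (footprint 27×20) is included at this height (perimeter 94.00 mm); Merging all regions: the regions partially overlap (shared area 77.91 mm²), so the edge portions inside another operand are dropped and the merged outline is re-measured after clipping — boundary = 129.16 mm; (whole slice rotated 40° about Z — lengths, areas and connectivity unchanged). Overall, the cross-section is a single solid region. Total boundary length (outer) = 129.16 mm.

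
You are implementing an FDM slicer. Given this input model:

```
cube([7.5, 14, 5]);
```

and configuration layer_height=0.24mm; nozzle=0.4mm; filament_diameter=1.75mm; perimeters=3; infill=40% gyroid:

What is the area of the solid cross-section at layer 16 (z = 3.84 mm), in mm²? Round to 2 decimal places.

105.00 mm²

At z = 3.84 mm: the cube is present — its section is the full 7.5×14 rectangle (area 105.00 mm²). Overall, the cross-section is a single solid region. Net area = 105.00 mm².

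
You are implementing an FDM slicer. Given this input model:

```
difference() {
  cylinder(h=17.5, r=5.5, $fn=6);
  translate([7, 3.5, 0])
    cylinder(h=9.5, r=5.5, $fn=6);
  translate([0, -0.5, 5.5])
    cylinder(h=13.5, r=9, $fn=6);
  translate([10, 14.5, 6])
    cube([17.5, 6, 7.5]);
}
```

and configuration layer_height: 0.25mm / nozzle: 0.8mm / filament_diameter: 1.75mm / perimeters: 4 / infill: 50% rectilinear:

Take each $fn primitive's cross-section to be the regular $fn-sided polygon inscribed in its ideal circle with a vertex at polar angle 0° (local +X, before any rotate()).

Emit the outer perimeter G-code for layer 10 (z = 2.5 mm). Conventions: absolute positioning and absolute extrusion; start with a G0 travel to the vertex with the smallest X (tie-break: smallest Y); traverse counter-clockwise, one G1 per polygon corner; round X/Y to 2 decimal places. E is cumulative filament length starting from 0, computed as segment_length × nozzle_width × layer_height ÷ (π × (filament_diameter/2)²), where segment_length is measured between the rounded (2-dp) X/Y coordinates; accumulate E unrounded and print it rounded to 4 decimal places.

At z = 2.5 mm: the r=5.5 cylinder gives a regular 6-gon of circumradius 5.5 (constant along its height); the cylinder at (7, 3.5): section is a regular 6-gon, circumradius r=5.5; the cylinder at (0, -0.5) is absent (z outside [5.5, 19]); the cube at (10, 14.5) is absent (z outside [6, 13.5]); Taking the first minus the rest: starting from the r=5.5 cylinder, the r=5.5 cylinder at (7, 3.5) partially overlaps it — only the 10.09 mm² overlap (of its 78.59 mm²) is removed, clipping the outline — 1 connected region. The outline is a single polygon with 8 vertices. Extrusion per mm of travel: 0.8 × 0.25 / (π × 0.875²) = 0.083150. Accumulating E over each segment gives final E = 2.7431.

G0 X-5.50 Y0.00 Z2.50
G1 X-2.75 Y-4.76 E0.4571
G1 X2.75 Y-4.76 E0.9144
G1 X4.77 Y-1.26 E1.2504
G1 X4.25 Y-1.26 E1.2937
G1 X1.50 Y3.50 E1.7508
G1 X2.23 Y4.76 E1.8719
G1 X-2.75 Y4.76 E2.2860
G1 X-5.50 Y0.00 E2.7431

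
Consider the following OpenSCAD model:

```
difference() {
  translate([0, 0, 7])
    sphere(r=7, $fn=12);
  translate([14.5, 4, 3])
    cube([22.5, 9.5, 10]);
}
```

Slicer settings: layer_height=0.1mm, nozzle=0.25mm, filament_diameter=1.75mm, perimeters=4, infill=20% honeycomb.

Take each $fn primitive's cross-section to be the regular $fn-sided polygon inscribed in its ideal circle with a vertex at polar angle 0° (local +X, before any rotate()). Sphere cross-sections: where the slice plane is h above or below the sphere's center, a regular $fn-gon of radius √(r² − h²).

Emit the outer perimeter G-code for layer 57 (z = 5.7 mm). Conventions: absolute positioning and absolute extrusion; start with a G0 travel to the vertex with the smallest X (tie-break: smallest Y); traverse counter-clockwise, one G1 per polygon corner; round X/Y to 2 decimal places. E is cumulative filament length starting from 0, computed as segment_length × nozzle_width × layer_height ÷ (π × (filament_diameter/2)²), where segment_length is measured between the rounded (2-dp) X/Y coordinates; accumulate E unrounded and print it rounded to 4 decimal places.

At z = 5.7 mm: the r=7 sphere slices to a regular 12-gon of circumradius 6.878 (√(r²−h²) with h=1.3 from center); the cube at (14.5, 4) (footprint 22.5×9.5) is included at this height; Subtracting the remaining from the first: starting from the r=7 sphere, the 22.5×9.5 cube at (14.5, 4) misses the remaining region (no effect) — 1 connected region. The outline is a single polygon with 12 vertices. Extrusion per mm of travel: 0.25 × 0.1 / (π × 0.875²) = 0.010394. Accumulating E over each segment gives final E = 0.4443.

G0 X-6.88 Y0.00 Z5.70
G1 X-5.96 Y-3.44 E0.0370
G1 X-3.44 Y-5.96 E0.0741
G1 X0.00 Y-6.88 E0.1111
G1 X3.44 Y-5.96 E0.1481
G1 X5.96 Y-3.44 E0.1851
G1 X6.88 Y0.00 E0.2221
G1 X5.96 Y3.44 E0.2591
G1 X3.44 Y5.96 E0.2962
G1 X0.00 Y6.88 E0.3332
G1 X-3.44 Y5.96 E0.3702
G1 X-5.96 Y3.44 E0.4072
G1 X-6.88 Y0.00 E0.4443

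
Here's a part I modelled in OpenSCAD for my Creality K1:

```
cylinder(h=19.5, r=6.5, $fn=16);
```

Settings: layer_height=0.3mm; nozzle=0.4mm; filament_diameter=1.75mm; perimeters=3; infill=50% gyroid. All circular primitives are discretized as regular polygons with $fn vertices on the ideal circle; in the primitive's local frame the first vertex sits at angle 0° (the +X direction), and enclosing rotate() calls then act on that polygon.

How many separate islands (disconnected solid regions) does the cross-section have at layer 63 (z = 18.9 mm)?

At z = 18.9 mm: the r=6.5 cylinder contributes a regular 16-gon of circumradius 6.5. Overall, the cross-section is a single solid region. Island count = 1.

1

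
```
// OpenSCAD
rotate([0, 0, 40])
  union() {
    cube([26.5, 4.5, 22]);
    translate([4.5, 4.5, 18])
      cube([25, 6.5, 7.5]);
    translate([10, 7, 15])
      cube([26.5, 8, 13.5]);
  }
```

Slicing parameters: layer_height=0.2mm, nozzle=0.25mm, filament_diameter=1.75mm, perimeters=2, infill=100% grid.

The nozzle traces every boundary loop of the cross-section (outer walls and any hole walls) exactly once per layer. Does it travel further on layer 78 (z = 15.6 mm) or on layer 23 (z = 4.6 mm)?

layer 78 (z = 15.6 mm)

Layer 78 (z = 15.6): the cube (footprint 26.5×4.5) is included at this height (perimeter 62.00 mm); the cube at (4.5, 4.5) is absent (z outside [18, 25.5]); the cube at (10, 7) is present — its section is the full 26.5×8 rectangle (perimeter 69.00 mm); Merging all regions: the 2 present regions are separate (no shared area or edge), so areas and boundary lengths simply add and each stays a separate island — boundary = 131.00 mm; (rotated 40° about Z; rotation is an isometry so areas/perimeters/island counts are preserved). So its perimeter = 131.00 mm. Layer 23 (z = 4.6): the cube is present — its section is the full 26.5×4.5 rectangle (perimeter 62.00 mm); the cube at (4.5, 4.5) does not reach this height (z outside [18, 25.5]); the cube at (10, 7) is absent (z outside [15, 28.5]); Combining (union): only the 26.5×4.5 cube is present, so the union is just that shape — boundary = 62.00 mm; (rotated 40° about Z; rotation is an isometry so areas/perimeters/island counts are preserved). So its perimeter = 62.00 mm. Layer 78 is larger (131.00 vs 62.00 mm).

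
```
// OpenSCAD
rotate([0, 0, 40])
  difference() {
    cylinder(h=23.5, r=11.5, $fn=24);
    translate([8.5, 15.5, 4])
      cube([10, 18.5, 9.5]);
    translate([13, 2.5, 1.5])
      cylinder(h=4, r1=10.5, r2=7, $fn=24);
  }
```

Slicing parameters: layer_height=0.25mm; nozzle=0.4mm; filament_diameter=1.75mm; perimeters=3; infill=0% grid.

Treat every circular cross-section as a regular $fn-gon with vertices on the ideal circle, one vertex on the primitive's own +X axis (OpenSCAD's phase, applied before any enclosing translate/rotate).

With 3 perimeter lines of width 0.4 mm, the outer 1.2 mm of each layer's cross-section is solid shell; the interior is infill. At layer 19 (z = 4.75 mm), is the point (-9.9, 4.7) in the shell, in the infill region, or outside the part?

At z = 4.75 mm: the cylinder: section is a regular 24-gon, circumradius r=11.5; the cube at (8.5, 15.5) (footprint 10×18.5) is included at this height; the cone at (13, 2.5): at t=0.812 of its height the radius interpolates to r₁+(r₂−r₁)t = 7.656, giving a regular 24-gon of that circumradius; Subtracting the remaining from the first: starting from the r=11.5 cylinder, the 10×18.5 cube at (8.5, 15.5) misses the remaining region (no effect); the cone at (13, 2.5) partially overlaps it — only the 53.17 mm² overlap (of its 182.06 mm²) is removed, clipping the outline — 1 connected region; (whole slice rotated 40° about Z — lengths, areas and connectivity unchanged). Overall, the cross-section is a single solid region. Undo the 40° rotation: the query point maps to (-4.563, 9.964) in the un-rotated model frame. The nearest boundary edge runs (-5.75, 9.96)→(-2.98, 11.11); distance from the point to it = 0.45 mm. The point is inside the cross-section, 0.45 mm from the nearest boundary — within the 1.2 mm shell band (3 × 0.4).

shell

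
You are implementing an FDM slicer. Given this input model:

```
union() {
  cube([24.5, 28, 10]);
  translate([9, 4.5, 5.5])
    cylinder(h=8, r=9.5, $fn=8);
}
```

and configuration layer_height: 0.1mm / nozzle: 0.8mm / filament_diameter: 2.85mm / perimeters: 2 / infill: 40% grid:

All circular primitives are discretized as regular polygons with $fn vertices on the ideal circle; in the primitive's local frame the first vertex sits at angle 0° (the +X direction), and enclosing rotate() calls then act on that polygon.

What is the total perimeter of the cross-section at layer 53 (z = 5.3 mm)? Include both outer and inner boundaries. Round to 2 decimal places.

105.00 mm

At z = 5.3 mm: the cube is present — its section is the full 24.5×28 rectangle (perimeter 105.00 mm); the cylinder at (9, 4.5) is not intersected at this z (z outside [5.5, 13.5]); Merging all regions: only the 24.5×28 cube is present, so the union is just that shape — boundary = 105.00 mm. Overall, the cross-section is a single solid region. Total boundary length (outer) = 105.00 mm.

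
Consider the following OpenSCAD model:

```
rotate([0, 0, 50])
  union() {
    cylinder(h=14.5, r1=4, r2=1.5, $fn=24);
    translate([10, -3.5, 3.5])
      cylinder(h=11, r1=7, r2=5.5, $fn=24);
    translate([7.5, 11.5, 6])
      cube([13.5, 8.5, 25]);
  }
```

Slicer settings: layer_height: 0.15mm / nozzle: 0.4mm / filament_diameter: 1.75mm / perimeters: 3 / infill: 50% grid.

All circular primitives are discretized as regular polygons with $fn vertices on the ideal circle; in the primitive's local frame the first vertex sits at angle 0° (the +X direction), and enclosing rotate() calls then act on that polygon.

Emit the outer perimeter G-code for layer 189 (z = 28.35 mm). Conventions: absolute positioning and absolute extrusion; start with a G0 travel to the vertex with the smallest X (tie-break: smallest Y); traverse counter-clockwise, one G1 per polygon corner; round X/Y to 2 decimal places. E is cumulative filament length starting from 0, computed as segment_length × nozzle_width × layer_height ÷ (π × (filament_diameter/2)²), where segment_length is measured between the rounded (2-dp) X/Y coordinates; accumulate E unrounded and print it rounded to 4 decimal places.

At z = 28.35 mm: the cone is absent (z outside [0, 14.5]); the cone at (10, -3.5) does not reach this height (z outside [3.5, 14.5]); the cube at (7.5, 11.5) (footprint 13.5×8.5) is included at this height; Taking the union: only the 13.5×8.5 cube at (7.5, 11.5) is present, so the union is just that shape — 1 connected region; (rotated 50° about Z; rotation is an isometry so areas/perimeters/island counts are preserved). The outline is a single polygon with 4 vertices. Extrusion per mm of travel: 0.4 × 0.15 / (π × 0.875²) = 0.024945. Accumulating E over each segment gives final E = 1.0974.

G0 X-10.50 Y18.60 Z28.35
G1 X-3.99 Y13.14 E0.2119
G1 X4.69 Y23.48 E0.5487
G1 X-1.82 Y28.94 E0.7607
G1 X-10.50 Y18.60 E1.0974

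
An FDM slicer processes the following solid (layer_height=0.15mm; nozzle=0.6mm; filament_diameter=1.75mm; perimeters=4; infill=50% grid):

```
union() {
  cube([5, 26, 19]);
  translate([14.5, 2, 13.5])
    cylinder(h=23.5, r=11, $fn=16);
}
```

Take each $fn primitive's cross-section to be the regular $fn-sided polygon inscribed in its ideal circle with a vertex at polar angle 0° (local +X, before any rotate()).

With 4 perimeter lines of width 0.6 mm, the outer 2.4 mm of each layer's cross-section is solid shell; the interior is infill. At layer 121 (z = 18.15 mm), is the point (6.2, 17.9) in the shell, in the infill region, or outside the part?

At z = 18.15 mm: the 5×26 cube contributes its full rectangle; the cylinder at (14.5, 2): section is a regular 16-gon, circumradius r=11; Merging all regions: the regions partially overlap (shared area 7.48 mm²), so overlapping operands fuse into one piece — 1 connected region. Overall, the cross-section is a single solid region. The nearest boundary edge runs (5.00, 26.00)→(5.00, 7.20); distance from the point to it = 1.20 mm. The point is not inside any of the regions above, so it lies outside the cross-section (1.20 mm from the nearest boundary).

outside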